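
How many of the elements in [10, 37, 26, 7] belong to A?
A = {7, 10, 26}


Set A = {7, 10, 26}
Candidates: [10, 37, 26, 7]
Check each candidate:
10 ∈ A, 37 ∉ A, 26 ∈ A, 7 ∈ A
Count of candidates in A: 3

3


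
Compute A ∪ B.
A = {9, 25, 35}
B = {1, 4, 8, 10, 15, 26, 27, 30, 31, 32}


Set A = {9, 25, 35}
Set B = {1, 4, 8, 10, 15, 26, 27, 30, 31, 32}
A ∪ B includes all elements in either set.
Elements from A: {9, 25, 35}
Elements from B not already included: {1, 4, 8, 10, 15, 26, 27, 30, 31, 32}
A ∪ B = {1, 4, 8, 9, 10, 15, 25, 26, 27, 30, 31, 32, 35}

{1, 4, 8, 9, 10, 15, 25, 26, 27, 30, 31, 32, 35}


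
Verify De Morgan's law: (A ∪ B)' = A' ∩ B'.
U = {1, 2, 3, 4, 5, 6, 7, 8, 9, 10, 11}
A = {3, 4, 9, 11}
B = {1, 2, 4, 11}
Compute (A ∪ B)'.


U = {1, 2, 3, 4, 5, 6, 7, 8, 9, 10, 11}
A = {3, 4, 9, 11}, B = {1, 2, 4, 11}
A ∪ B = {1, 2, 3, 4, 9, 11}
(A ∪ B)' = U \ (A ∪ B) = {5, 6, 7, 8, 10}
Verification via A' ∩ B': A' = {1, 2, 5, 6, 7, 8, 10}, B' = {3, 5, 6, 7, 8, 9, 10}
A' ∩ B' = {5, 6, 7, 8, 10} ✓

{5, 6, 7, 8, 10}


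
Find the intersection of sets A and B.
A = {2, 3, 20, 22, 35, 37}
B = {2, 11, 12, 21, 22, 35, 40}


Set A = {2, 3, 20, 22, 35, 37}
Set B = {2, 11, 12, 21, 22, 35, 40}
A ∩ B includes only elements in both sets.
Check each element of A against B:
2 ✓, 3 ✗, 20 ✗, 22 ✓, 35 ✓, 37 ✗
A ∩ B = {2, 22, 35}

{2, 22, 35}


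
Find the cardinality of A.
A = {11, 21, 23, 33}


Set A = {11, 21, 23, 33}
Listing elements: 11, 21, 23, 33
Counting: 4 elements
|A| = 4

4


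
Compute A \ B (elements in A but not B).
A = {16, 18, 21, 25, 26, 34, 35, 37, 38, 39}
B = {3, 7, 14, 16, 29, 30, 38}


Set A = {16, 18, 21, 25, 26, 34, 35, 37, 38, 39}
Set B = {3, 7, 14, 16, 29, 30, 38}
A \ B includes elements in A that are not in B.
Check each element of A:
16 (in B, remove), 18 (not in B, keep), 21 (not in B, keep), 25 (not in B, keep), 26 (not in B, keep), 34 (not in B, keep), 35 (not in B, keep), 37 (not in B, keep), 38 (in B, remove), 39 (not in B, keep)
A \ B = {18, 21, 25, 26, 34, 35, 37, 39}

{18, 21, 25, 26, 34, 35, 37, 39}


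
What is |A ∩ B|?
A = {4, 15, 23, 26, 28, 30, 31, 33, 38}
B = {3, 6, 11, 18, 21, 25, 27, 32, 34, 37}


Set A = {4, 15, 23, 26, 28, 30, 31, 33, 38}
Set B = {3, 6, 11, 18, 21, 25, 27, 32, 34, 37}
A ∩ B = {}
|A ∩ B| = 0

0


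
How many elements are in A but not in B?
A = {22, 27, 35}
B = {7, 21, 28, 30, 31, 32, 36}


Set A = {22, 27, 35}
Set B = {7, 21, 28, 30, 31, 32, 36}
A \ B = {22, 27, 35}
|A \ B| = 3

3


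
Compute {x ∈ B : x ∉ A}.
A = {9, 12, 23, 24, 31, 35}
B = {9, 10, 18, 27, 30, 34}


Set A = {9, 12, 23, 24, 31, 35}
Set B = {9, 10, 18, 27, 30, 34}
Check each element of B against A:
9 ∈ A, 10 ∉ A (include), 18 ∉ A (include), 27 ∉ A (include), 30 ∉ A (include), 34 ∉ A (include)
Elements of B not in A: {10, 18, 27, 30, 34}

{10, 18, 27, 30, 34}


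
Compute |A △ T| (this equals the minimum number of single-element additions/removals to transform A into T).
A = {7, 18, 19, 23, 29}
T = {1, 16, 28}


Set A = {7, 18, 19, 23, 29}
Set T = {1, 16, 28}
Elements to remove from A (in A, not in T): {7, 18, 19, 23, 29} → 5 removals
Elements to add to A (in T, not in A): {1, 16, 28} → 3 additions
Total edits = 5 + 3 = 8

8


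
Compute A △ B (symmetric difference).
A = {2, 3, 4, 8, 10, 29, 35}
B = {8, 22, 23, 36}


Set A = {2, 3, 4, 8, 10, 29, 35}
Set B = {8, 22, 23, 36}
A △ B = (A \ B) ∪ (B \ A)
Elements in A but not B: {2, 3, 4, 10, 29, 35}
Elements in B but not A: {22, 23, 36}
A △ B = {2, 3, 4, 10, 22, 23, 29, 35, 36}

{2, 3, 4, 10, 22, 23, 29, 35, 36}


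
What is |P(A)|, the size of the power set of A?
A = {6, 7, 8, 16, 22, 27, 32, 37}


Set A = {6, 7, 8, 16, 22, 27, 32, 37}
|A| = 8
The power set P(A) contains all subsets of A.
|P(A)| = 2^|A| = 2^8 = 256

256


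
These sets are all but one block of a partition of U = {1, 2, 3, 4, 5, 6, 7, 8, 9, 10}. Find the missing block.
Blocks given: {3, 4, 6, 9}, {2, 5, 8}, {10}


U = {1, 2, 3, 4, 5, 6, 7, 8, 9, 10}
Shown blocks: {3, 4, 6, 9}, {2, 5, 8}, {10}
A partition's blocks are pairwise disjoint and cover U, so the missing block = U \ (union of shown blocks).
Union of shown blocks: {2, 3, 4, 5, 6, 8, 9, 10}
Missing block = U \ (union) = {1, 7}

{1, 7}


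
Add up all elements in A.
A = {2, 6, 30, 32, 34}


Set A = {2, 6, 30, 32, 34}
Sum = 2 + 6 + 30 + 32 + 34 = 104

104


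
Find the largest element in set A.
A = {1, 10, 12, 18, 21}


Set A = {1, 10, 12, 18, 21}
Elements in ascending order: 1, 10, 12, 18, 21
The largest element is 21.

21


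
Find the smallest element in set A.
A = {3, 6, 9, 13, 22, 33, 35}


Set A = {3, 6, 9, 13, 22, 33, 35}
Elements in ascending order: 3, 6, 9, 13, 22, 33, 35
The smallest element is 3.

3


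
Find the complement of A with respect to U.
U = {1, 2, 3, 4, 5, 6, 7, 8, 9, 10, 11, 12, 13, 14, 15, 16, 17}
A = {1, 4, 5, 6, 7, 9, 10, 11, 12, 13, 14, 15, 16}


Universal set U = {1, 2, 3, 4, 5, 6, 7, 8, 9, 10, 11, 12, 13, 14, 15, 16, 17}
Set A = {1, 4, 5, 6, 7, 9, 10, 11, 12, 13, 14, 15, 16}
A' = U \ A = elements in U but not in A
Checking each element of U:
1 (in A, exclude), 2 (not in A, include), 3 (not in A, include), 4 (in A, exclude), 5 (in A, exclude), 6 (in A, exclude), 7 (in A, exclude), 8 (not in A, include), 9 (in A, exclude), 10 (in A, exclude), 11 (in A, exclude), 12 (in A, exclude), 13 (in A, exclude), 14 (in A, exclude), 15 (in A, exclude), 16 (in A, exclude), 17 (not in A, include)
A' = {2, 3, 8, 17}

{2, 3, 8, 17}


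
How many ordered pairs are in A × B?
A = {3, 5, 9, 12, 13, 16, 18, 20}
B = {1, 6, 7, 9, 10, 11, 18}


Set A = {3, 5, 9, 12, 13, 16, 18, 20} has 8 elements.
Set B = {1, 6, 7, 9, 10, 11, 18} has 7 elements.
|A × B| = |A| × |B| = 8 × 7 = 56

56


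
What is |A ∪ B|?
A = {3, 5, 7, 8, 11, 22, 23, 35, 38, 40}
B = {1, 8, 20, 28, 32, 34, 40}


Set A = {3, 5, 7, 8, 11, 22, 23, 35, 38, 40}, |A| = 10
Set B = {1, 8, 20, 28, 32, 34, 40}, |B| = 7
A ∩ B = {8, 40}, |A ∩ B| = 2
|A ∪ B| = |A| + |B| - |A ∩ B| = 10 + 7 - 2 = 15

15


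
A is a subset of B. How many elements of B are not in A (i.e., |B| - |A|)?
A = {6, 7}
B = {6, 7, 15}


Set A = {6, 7}, |A| = 2
Set B = {6, 7, 15}, |B| = 3
Since A ⊆ B: B \ A = {15}
|B| - |A| = 3 - 2 = 1

1


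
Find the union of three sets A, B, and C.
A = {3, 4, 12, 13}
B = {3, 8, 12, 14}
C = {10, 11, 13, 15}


Set A = {3, 4, 12, 13}
Set B = {3, 8, 12, 14}
Set C = {10, 11, 13, 15}
First, A ∪ B = {3, 4, 8, 12, 13, 14}
Then, (A ∪ B) ∪ C = {3, 4, 8, 10, 11, 12, 13, 14, 15}

{3, 4, 8, 10, 11, 12, 13, 14, 15}


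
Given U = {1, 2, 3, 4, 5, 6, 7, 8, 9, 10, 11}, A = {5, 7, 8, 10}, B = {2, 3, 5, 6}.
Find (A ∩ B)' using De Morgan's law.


U = {1, 2, 3, 4, 5, 6, 7, 8, 9, 10, 11}
A = {5, 7, 8, 10}, B = {2, 3, 5, 6}
A ∩ B = {5}
(A ∩ B)' = U \ (A ∩ B) = {1, 2, 3, 4, 6, 7, 8, 9, 10, 11}
Verification via A' ∪ B': A' = {1, 2, 3, 4, 6, 9, 11}, B' = {1, 4, 7, 8, 9, 10, 11}
A' ∪ B' = {1, 2, 3, 4, 6, 7, 8, 9, 10, 11} ✓

{1, 2, 3, 4, 6, 7, 8, 9, 10, 11}


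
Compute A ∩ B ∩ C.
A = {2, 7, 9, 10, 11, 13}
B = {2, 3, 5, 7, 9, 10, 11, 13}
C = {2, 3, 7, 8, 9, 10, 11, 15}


Set A = {2, 7, 9, 10, 11, 13}
Set B = {2, 3, 5, 7, 9, 10, 11, 13}
Set C = {2, 3, 7, 8, 9, 10, 11, 15}
First, A ∩ B = {2, 7, 9, 10, 11, 13}
Then, (A ∩ B) ∩ C = {2, 7, 9, 10, 11}

{2, 7, 9, 10, 11}


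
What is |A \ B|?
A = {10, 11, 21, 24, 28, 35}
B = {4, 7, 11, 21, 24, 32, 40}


Set A = {10, 11, 21, 24, 28, 35}
Set B = {4, 7, 11, 21, 24, 32, 40}
A \ B = {10, 28, 35}
|A \ B| = 3

3


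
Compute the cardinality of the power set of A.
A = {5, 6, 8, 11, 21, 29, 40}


Set A = {5, 6, 8, 11, 21, 29, 40}
|A| = 7
The power set P(A) contains all subsets of A.
|P(A)| = 2^|A| = 2^7 = 128

128


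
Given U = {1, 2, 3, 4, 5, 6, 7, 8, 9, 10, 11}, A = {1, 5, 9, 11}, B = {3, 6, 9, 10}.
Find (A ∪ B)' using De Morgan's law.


U = {1, 2, 3, 4, 5, 6, 7, 8, 9, 10, 11}
A = {1, 5, 9, 11}, B = {3, 6, 9, 10}
A ∪ B = {1, 3, 5, 6, 9, 10, 11}
(A ∪ B)' = U \ (A ∪ B) = {2, 4, 7, 8}
Verification via A' ∩ B': A' = {2, 3, 4, 6, 7, 8, 10}, B' = {1, 2, 4, 5, 7, 8, 11}
A' ∩ B' = {2, 4, 7, 8} ✓

{2, 4, 7, 8}


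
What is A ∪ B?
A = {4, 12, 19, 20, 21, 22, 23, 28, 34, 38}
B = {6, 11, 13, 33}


Set A = {4, 12, 19, 20, 21, 22, 23, 28, 34, 38}
Set B = {6, 11, 13, 33}
A ∪ B includes all elements in either set.
Elements from A: {4, 12, 19, 20, 21, 22, 23, 28, 34, 38}
Elements from B not already included: {6, 11, 13, 33}
A ∪ B = {4, 6, 11, 12, 13, 19, 20, 21, 22, 23, 28, 33, 34, 38}

{4, 6, 11, 12, 13, 19, 20, 21, 22, 23, 28, 33, 34, 38}


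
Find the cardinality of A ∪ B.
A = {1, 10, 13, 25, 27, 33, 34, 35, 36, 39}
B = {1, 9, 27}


Set A = {1, 10, 13, 25, 27, 33, 34, 35, 36, 39}, |A| = 10
Set B = {1, 9, 27}, |B| = 3
A ∩ B = {1, 27}, |A ∩ B| = 2
|A ∪ B| = |A| + |B| - |A ∩ B| = 10 + 3 - 2 = 11

11


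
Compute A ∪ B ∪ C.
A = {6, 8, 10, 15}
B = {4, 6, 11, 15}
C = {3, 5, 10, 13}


Set A = {6, 8, 10, 15}
Set B = {4, 6, 11, 15}
Set C = {3, 5, 10, 13}
First, A ∪ B = {4, 6, 8, 10, 11, 15}
Then, (A ∪ B) ∪ C = {3, 4, 5, 6, 8, 10, 11, 13, 15}

{3, 4, 5, 6, 8, 10, 11, 13, 15}


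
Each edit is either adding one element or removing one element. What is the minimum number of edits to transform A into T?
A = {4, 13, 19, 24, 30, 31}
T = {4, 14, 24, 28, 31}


Set A = {4, 13, 19, 24, 30, 31}
Set T = {4, 14, 24, 28, 31}
Elements to remove from A (in A, not in T): {13, 19, 30} → 3 removals
Elements to add to A (in T, not in A): {14, 28} → 2 additions
Total edits = 3 + 2 = 5

5


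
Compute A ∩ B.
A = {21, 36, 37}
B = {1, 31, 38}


Set A = {21, 36, 37}
Set B = {1, 31, 38}
A ∩ B includes only elements in both sets.
Check each element of A against B:
21 ✗, 36 ✗, 37 ✗
A ∩ B = {}

{}


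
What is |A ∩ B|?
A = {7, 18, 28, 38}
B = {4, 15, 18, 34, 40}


Set A = {7, 18, 28, 38}
Set B = {4, 15, 18, 34, 40}
A ∩ B = {18}
|A ∩ B| = 1

1


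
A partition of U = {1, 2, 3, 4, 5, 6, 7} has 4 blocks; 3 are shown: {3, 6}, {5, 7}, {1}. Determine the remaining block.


U = {1, 2, 3, 4, 5, 6, 7}
Shown blocks: {3, 6}, {5, 7}, {1}
A partition's blocks are pairwise disjoint and cover U, so the missing block = U \ (union of shown blocks).
Union of shown blocks: {1, 3, 5, 6, 7}
Missing block = U \ (union) = {2, 4}

{2, 4}


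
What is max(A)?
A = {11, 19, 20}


Set A = {11, 19, 20}
Elements in ascending order: 11, 19, 20
The largest element is 20.

20


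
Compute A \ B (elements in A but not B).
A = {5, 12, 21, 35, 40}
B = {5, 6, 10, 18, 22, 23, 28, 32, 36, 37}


Set A = {5, 12, 21, 35, 40}
Set B = {5, 6, 10, 18, 22, 23, 28, 32, 36, 37}
A \ B includes elements in A that are not in B.
Check each element of A:
5 (in B, remove), 12 (not in B, keep), 21 (not in B, keep), 35 (not in B, keep), 40 (not in B, keep)
A \ B = {12, 21, 35, 40}

{12, 21, 35, 40}


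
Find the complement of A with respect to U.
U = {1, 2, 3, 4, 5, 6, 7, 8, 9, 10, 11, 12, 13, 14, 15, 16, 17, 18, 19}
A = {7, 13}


Universal set U = {1, 2, 3, 4, 5, 6, 7, 8, 9, 10, 11, 12, 13, 14, 15, 16, 17, 18, 19}
Set A = {7, 13}
A' = U \ A = elements in U but not in A
Checking each element of U:
1 (not in A, include), 2 (not in A, include), 3 (not in A, include), 4 (not in A, include), 5 (not in A, include), 6 (not in A, include), 7 (in A, exclude), 8 (not in A, include), 9 (not in A, include), 10 (not in A, include), 11 (not in A, include), 12 (not in A, include), 13 (in A, exclude), 14 (not in A, include), 15 (not in A, include), 16 (not in A, include), 17 (not in A, include), 18 (not in A, include), 19 (not in A, include)
A' = {1, 2, 3, 4, 5, 6, 8, 9, 10, 11, 12, 14, 15, 16, 17, 18, 19}

{1, 2, 3, 4, 5, 6, 8, 9, 10, 11, 12, 14, 15, 16, 17, 18, 19}


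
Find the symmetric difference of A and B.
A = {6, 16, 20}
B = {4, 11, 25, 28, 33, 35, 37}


Set A = {6, 16, 20}
Set B = {4, 11, 25, 28, 33, 35, 37}
A △ B = (A \ B) ∪ (B \ A)
Elements in A but not B: {6, 16, 20}
Elements in B but not A: {4, 11, 25, 28, 33, 35, 37}
A △ B = {4, 6, 11, 16, 20, 25, 28, 33, 35, 37}

{4, 6, 11, 16, 20, 25, 28, 33, 35, 37}


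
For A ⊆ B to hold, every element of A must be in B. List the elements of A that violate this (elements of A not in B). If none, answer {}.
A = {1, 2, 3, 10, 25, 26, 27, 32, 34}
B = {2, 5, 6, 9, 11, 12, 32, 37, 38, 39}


Set A = {1, 2, 3, 10, 25, 26, 27, 32, 34}
Set B = {2, 5, 6, 9, 11, 12, 32, 37, 38, 39}
Check each element of A against B:
1 ∉ B (include), 2 ∈ B, 3 ∉ B (include), 10 ∉ B (include), 25 ∉ B (include), 26 ∉ B (include), 27 ∉ B (include), 32 ∈ B, 34 ∉ B (include)
Elements of A not in B: {1, 3, 10, 25, 26, 27, 34}

{1, 3, 10, 25, 26, 27, 34}


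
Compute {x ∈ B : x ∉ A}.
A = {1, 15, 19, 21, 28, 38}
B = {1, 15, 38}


Set A = {1, 15, 19, 21, 28, 38}
Set B = {1, 15, 38}
Check each element of B against A:
1 ∈ A, 15 ∈ A, 38 ∈ A
Elements of B not in A: {}

{}


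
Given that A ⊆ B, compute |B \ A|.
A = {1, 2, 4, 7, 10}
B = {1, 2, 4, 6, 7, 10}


Set A = {1, 2, 4, 7, 10}, |A| = 5
Set B = {1, 2, 4, 6, 7, 10}, |B| = 6
Since A ⊆ B: B \ A = {6}
|B| - |A| = 6 - 5 = 1

1


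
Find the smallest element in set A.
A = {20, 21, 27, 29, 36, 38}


Set A = {20, 21, 27, 29, 36, 38}
Elements in ascending order: 20, 21, 27, 29, 36, 38
The smallest element is 20.

20


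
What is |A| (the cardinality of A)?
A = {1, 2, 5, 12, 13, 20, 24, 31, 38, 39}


Set A = {1, 2, 5, 12, 13, 20, 24, 31, 38, 39}
Listing elements: 1, 2, 5, 12, 13, 20, 24, 31, 38, 39
Counting: 10 elements
|A| = 10

10


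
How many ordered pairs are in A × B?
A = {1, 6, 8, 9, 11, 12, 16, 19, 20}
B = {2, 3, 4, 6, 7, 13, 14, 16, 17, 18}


Set A = {1, 6, 8, 9, 11, 12, 16, 19, 20} has 9 elements.
Set B = {2, 3, 4, 6, 7, 13, 14, 16, 17, 18} has 10 elements.
|A × B| = |A| × |B| = 9 × 10 = 90

90


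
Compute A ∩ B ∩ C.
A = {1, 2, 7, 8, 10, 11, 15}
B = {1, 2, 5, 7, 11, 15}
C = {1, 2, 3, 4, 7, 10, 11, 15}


Set A = {1, 2, 7, 8, 10, 11, 15}
Set B = {1, 2, 5, 7, 11, 15}
Set C = {1, 2, 3, 4, 7, 10, 11, 15}
First, A ∩ B = {1, 2, 7, 11, 15}
Then, (A ∩ B) ∩ C = {1, 2, 7, 11, 15}

{1, 2, 7, 11, 15}


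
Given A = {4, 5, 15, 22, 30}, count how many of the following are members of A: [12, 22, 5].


Set A = {4, 5, 15, 22, 30}
Candidates: [12, 22, 5]
Check each candidate:
12 ∉ A, 22 ∈ A, 5 ∈ A
Count of candidates in A: 2

2


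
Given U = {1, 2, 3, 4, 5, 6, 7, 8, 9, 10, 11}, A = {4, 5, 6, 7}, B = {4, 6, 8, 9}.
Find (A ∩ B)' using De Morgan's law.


U = {1, 2, 3, 4, 5, 6, 7, 8, 9, 10, 11}
A = {4, 5, 6, 7}, B = {4, 6, 8, 9}
A ∩ B = {4, 6}
(A ∩ B)' = U \ (A ∩ B) = {1, 2, 3, 5, 7, 8, 9, 10, 11}
Verification via A' ∪ B': A' = {1, 2, 3, 8, 9, 10, 11}, B' = {1, 2, 3, 5, 7, 10, 11}
A' ∪ B' = {1, 2, 3, 5, 7, 8, 9, 10, 11} ✓

{1, 2, 3, 5, 7, 8, 9, 10, 11}


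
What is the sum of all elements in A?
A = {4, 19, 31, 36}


Set A = {4, 19, 31, 36}
Sum = 4 + 19 + 31 + 36 = 90

90


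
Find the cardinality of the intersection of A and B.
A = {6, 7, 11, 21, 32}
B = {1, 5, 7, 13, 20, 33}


Set A = {6, 7, 11, 21, 32}
Set B = {1, 5, 7, 13, 20, 33}
A ∩ B = {7}
|A ∩ B| = 1

1


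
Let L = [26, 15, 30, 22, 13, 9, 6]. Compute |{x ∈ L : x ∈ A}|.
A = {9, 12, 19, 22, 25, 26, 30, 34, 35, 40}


Set A = {9, 12, 19, 22, 25, 26, 30, 34, 35, 40}
Candidates: [26, 15, 30, 22, 13, 9, 6]
Check each candidate:
26 ∈ A, 15 ∉ A, 30 ∈ A, 22 ∈ A, 13 ∉ A, 9 ∈ A, 6 ∉ A
Count of candidates in A: 4

4


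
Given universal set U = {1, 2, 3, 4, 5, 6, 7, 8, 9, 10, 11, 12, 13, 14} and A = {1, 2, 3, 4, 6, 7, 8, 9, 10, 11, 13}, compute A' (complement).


Universal set U = {1, 2, 3, 4, 5, 6, 7, 8, 9, 10, 11, 12, 13, 14}
Set A = {1, 2, 3, 4, 6, 7, 8, 9, 10, 11, 13}
A' = U \ A = elements in U but not in A
Checking each element of U:
1 (in A, exclude), 2 (in A, exclude), 3 (in A, exclude), 4 (in A, exclude), 5 (not in A, include), 6 (in A, exclude), 7 (in A, exclude), 8 (in A, exclude), 9 (in A, exclude), 10 (in A, exclude), 11 (in A, exclude), 12 (not in A, include), 13 (in A, exclude), 14 (not in A, include)
A' = {5, 12, 14}

{5, 12, 14}


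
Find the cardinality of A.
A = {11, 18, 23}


Set A = {11, 18, 23}
Listing elements: 11, 18, 23
Counting: 3 elements
|A| = 3

3


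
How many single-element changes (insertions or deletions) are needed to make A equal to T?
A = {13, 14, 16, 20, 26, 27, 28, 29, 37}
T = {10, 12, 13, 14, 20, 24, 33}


Set A = {13, 14, 16, 20, 26, 27, 28, 29, 37}
Set T = {10, 12, 13, 14, 20, 24, 33}
Elements to remove from A (in A, not in T): {16, 26, 27, 28, 29, 37} → 6 removals
Elements to add to A (in T, not in A): {10, 12, 24, 33} → 4 additions
Total edits = 6 + 4 = 10

10


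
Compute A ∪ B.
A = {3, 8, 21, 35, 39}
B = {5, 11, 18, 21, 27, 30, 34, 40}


Set A = {3, 8, 21, 35, 39}
Set B = {5, 11, 18, 21, 27, 30, 34, 40}
A ∪ B includes all elements in either set.
Elements from A: {3, 8, 21, 35, 39}
Elements from B not already included: {5, 11, 18, 27, 30, 34, 40}
A ∪ B = {3, 5, 8, 11, 18, 21, 27, 30, 34, 35, 39, 40}

{3, 5, 8, 11, 18, 21, 27, 30, 34, 35, 39, 40}


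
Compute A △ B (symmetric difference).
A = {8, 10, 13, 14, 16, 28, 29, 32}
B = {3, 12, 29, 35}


Set A = {8, 10, 13, 14, 16, 28, 29, 32}
Set B = {3, 12, 29, 35}
A △ B = (A \ B) ∪ (B \ A)
Elements in A but not B: {8, 10, 13, 14, 16, 28, 32}
Elements in B but not A: {3, 12, 35}
A △ B = {3, 8, 10, 12, 13, 14, 16, 28, 32, 35}

{3, 8, 10, 12, 13, 14, 16, 28, 32, 35}


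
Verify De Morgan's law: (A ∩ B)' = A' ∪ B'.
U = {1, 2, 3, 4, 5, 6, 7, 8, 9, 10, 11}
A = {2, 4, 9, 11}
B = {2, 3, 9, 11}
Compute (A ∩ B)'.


U = {1, 2, 3, 4, 5, 6, 7, 8, 9, 10, 11}
A = {2, 4, 9, 11}, B = {2, 3, 9, 11}
A ∩ B = {2, 9, 11}
(A ∩ B)' = U \ (A ∩ B) = {1, 3, 4, 5, 6, 7, 8, 10}
Verification via A' ∪ B': A' = {1, 3, 5, 6, 7, 8, 10}, B' = {1, 4, 5, 6, 7, 8, 10}
A' ∪ B' = {1, 3, 4, 5, 6, 7, 8, 10} ✓

{1, 3, 4, 5, 6, 7, 8, 10}


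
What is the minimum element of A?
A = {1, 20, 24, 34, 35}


Set A = {1, 20, 24, 34, 35}
Elements in ascending order: 1, 20, 24, 34, 35
The smallest element is 1.

1


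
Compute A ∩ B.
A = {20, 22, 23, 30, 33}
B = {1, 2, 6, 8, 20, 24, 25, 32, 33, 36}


Set A = {20, 22, 23, 30, 33}
Set B = {1, 2, 6, 8, 20, 24, 25, 32, 33, 36}
A ∩ B includes only elements in both sets.
Check each element of A against B:
20 ✓, 22 ✗, 23 ✗, 30 ✗, 33 ✓
A ∩ B = {20, 33}

{20, 33}


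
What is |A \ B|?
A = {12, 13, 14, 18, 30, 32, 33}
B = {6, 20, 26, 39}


Set A = {12, 13, 14, 18, 30, 32, 33}
Set B = {6, 20, 26, 39}
A \ B = {12, 13, 14, 18, 30, 32, 33}
|A \ B| = 7

7


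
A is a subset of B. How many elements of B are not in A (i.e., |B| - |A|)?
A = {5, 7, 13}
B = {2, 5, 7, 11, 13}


Set A = {5, 7, 13}, |A| = 3
Set B = {2, 5, 7, 11, 13}, |B| = 5
Since A ⊆ B: B \ A = {2, 11}
|B| - |A| = 5 - 3 = 2

2


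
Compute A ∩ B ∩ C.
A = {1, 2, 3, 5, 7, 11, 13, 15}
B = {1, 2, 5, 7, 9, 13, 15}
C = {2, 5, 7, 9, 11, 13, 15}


Set A = {1, 2, 3, 5, 7, 11, 13, 15}
Set B = {1, 2, 5, 7, 9, 13, 15}
Set C = {2, 5, 7, 9, 11, 13, 15}
First, A ∩ B = {1, 2, 5, 7, 13, 15}
Then, (A ∩ B) ∩ C = {2, 5, 7, 13, 15}

{2, 5, 7, 13, 15}


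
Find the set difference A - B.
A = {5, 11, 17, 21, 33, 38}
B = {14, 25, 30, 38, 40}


Set A = {5, 11, 17, 21, 33, 38}
Set B = {14, 25, 30, 38, 40}
A \ B includes elements in A that are not in B.
Check each element of A:
5 (not in B, keep), 11 (not in B, keep), 17 (not in B, keep), 21 (not in B, keep), 33 (not in B, keep), 38 (in B, remove)
A \ B = {5, 11, 17, 21, 33}

{5, 11, 17, 21, 33}


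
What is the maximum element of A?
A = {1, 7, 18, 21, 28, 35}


Set A = {1, 7, 18, 21, 28, 35}
Elements in ascending order: 1, 7, 18, 21, 28, 35
The largest element is 35.

35


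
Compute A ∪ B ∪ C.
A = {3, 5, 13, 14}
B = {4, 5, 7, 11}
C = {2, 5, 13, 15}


Set A = {3, 5, 13, 14}
Set B = {4, 5, 7, 11}
Set C = {2, 5, 13, 15}
First, A ∪ B = {3, 4, 5, 7, 11, 13, 14}
Then, (A ∪ B) ∪ C = {2, 3, 4, 5, 7, 11, 13, 14, 15}

{2, 3, 4, 5, 7, 11, 13, 14, 15}


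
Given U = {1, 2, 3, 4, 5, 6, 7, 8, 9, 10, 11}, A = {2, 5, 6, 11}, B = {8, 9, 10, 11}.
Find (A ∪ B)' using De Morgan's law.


U = {1, 2, 3, 4, 5, 6, 7, 8, 9, 10, 11}
A = {2, 5, 6, 11}, B = {8, 9, 10, 11}
A ∪ B = {2, 5, 6, 8, 9, 10, 11}
(A ∪ B)' = U \ (A ∪ B) = {1, 3, 4, 7}
Verification via A' ∩ B': A' = {1, 3, 4, 7, 8, 9, 10}, B' = {1, 2, 3, 4, 5, 6, 7}
A' ∩ B' = {1, 3, 4, 7} ✓

{1, 3, 4, 7}


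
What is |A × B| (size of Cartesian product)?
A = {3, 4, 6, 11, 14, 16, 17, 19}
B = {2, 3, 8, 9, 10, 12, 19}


Set A = {3, 4, 6, 11, 14, 16, 17, 19} has 8 elements.
Set B = {2, 3, 8, 9, 10, 12, 19} has 7 elements.
|A × B| = |A| × |B| = 8 × 7 = 56

56


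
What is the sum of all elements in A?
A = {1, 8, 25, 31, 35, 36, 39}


Set A = {1, 8, 25, 31, 35, 36, 39}
Sum = 1 + 8 + 25 + 31 + 35 + 36 + 39 = 175

175


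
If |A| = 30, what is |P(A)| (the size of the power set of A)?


The set has 30 elements.
The power set contains all possible subsets.
|P(A)| = 2^|A| = 2^30 = 1073741824

1073741824


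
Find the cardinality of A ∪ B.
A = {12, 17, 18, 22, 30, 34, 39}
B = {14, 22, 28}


Set A = {12, 17, 18, 22, 30, 34, 39}, |A| = 7
Set B = {14, 22, 28}, |B| = 3
A ∩ B = {22}, |A ∩ B| = 1
|A ∪ B| = |A| + |B| - |A ∩ B| = 7 + 3 - 1 = 9

9


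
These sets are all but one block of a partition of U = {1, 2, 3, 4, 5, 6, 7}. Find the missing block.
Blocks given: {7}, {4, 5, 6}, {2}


U = {1, 2, 3, 4, 5, 6, 7}
Shown blocks: {7}, {4, 5, 6}, {2}
A partition's blocks are pairwise disjoint and cover U, so the missing block = U \ (union of shown blocks).
Union of shown blocks: {2, 4, 5, 6, 7}
Missing block = U \ (union) = {1, 3}

{1, 3}


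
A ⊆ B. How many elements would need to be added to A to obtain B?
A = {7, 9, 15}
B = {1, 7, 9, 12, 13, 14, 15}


Set A = {7, 9, 15}, |A| = 3
Set B = {1, 7, 9, 12, 13, 14, 15}, |B| = 7
Since A ⊆ B: B \ A = {1, 12, 13, 14}
|B| - |A| = 7 - 3 = 4

4


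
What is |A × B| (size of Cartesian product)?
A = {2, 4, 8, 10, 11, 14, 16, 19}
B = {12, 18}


Set A = {2, 4, 8, 10, 11, 14, 16, 19} has 8 elements.
Set B = {12, 18} has 2 elements.
|A × B| = |A| × |B| = 8 × 2 = 16

16


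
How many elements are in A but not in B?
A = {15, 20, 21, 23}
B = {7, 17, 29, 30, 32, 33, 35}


Set A = {15, 20, 21, 23}
Set B = {7, 17, 29, 30, 32, 33, 35}
A \ B = {15, 20, 21, 23}
|A \ B| = 4

4


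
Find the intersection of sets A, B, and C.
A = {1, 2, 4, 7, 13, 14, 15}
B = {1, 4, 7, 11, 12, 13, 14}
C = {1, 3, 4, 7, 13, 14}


Set A = {1, 2, 4, 7, 13, 14, 15}
Set B = {1, 4, 7, 11, 12, 13, 14}
Set C = {1, 3, 4, 7, 13, 14}
First, A ∩ B = {1, 4, 7, 13, 14}
Then, (A ∩ B) ∩ C = {1, 4, 7, 13, 14}

{1, 4, 7, 13, 14}


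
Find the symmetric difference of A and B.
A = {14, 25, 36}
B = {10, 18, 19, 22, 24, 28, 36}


Set A = {14, 25, 36}
Set B = {10, 18, 19, 22, 24, 28, 36}
A △ B = (A \ B) ∪ (B \ A)
Elements in A but not B: {14, 25}
Elements in B but not A: {10, 18, 19, 22, 24, 28}
A △ B = {10, 14, 18, 19, 22, 24, 25, 28}

{10, 14, 18, 19, 22, 24, 25, 28}


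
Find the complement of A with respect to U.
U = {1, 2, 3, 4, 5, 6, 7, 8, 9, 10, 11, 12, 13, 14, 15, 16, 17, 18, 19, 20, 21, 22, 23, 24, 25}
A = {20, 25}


Universal set U = {1, 2, 3, 4, 5, 6, 7, 8, 9, 10, 11, 12, 13, 14, 15, 16, 17, 18, 19, 20, 21, 22, 23, 24, 25}
Set A = {20, 25}
A' = U \ A = elements in U but not in A
Checking each element of U:
1 (not in A, include), 2 (not in A, include), 3 (not in A, include), 4 (not in A, include), 5 (not in A, include), 6 (not in A, include), 7 (not in A, include), 8 (not in A, include), 9 (not in A, include), 10 (not in A, include), 11 (not in A, include), 12 (not in A, include), 13 (not in A, include), 14 (not in A, include), 15 (not in A, include), 16 (not in A, include), 17 (not in A, include), 18 (not in A, include), 19 (not in A, include), 20 (in A, exclude), 21 (not in A, include), 22 (not in A, include), 23 (not in A, include), 24 (not in A, include), 25 (in A, exclude)
A' = {1, 2, 3, 4, 5, 6, 7, 8, 9, 10, 11, 12, 13, 14, 15, 16, 17, 18, 19, 21, 22, 23, 24}

{1, 2, 3, 4, 5, 6, 7, 8, 9, 10, 11, 12, 13, 14, 15, 16, 17, 18, 19, 21, 22, 23, 24}


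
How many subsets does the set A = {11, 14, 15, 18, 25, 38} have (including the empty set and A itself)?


Set A = {11, 14, 15, 18, 25, 38}
|A| = 6
The power set P(A) contains all subsets of A.
|P(A)| = 2^|A| = 2^6 = 64

64


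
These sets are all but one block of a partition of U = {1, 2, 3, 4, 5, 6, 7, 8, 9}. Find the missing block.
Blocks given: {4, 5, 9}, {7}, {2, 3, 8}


U = {1, 2, 3, 4, 5, 6, 7, 8, 9}
Shown blocks: {4, 5, 9}, {7}, {2, 3, 8}
A partition's blocks are pairwise disjoint and cover U, so the missing block = U \ (union of shown blocks).
Union of shown blocks: {2, 3, 4, 5, 7, 8, 9}
Missing block = U \ (union) = {1, 6}

{1, 6}


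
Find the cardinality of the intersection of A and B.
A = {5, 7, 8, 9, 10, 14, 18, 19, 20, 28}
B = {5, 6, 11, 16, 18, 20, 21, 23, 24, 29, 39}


Set A = {5, 7, 8, 9, 10, 14, 18, 19, 20, 28}
Set B = {5, 6, 11, 16, 18, 20, 21, 23, 24, 29, 39}
A ∩ B = {5, 18, 20}
|A ∩ B| = 3

3


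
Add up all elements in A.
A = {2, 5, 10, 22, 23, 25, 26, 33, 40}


Set A = {2, 5, 10, 22, 23, 25, 26, 33, 40}
Sum = 2 + 5 + 10 + 22 + 23 + 25 + 26 + 33 + 40 = 186

186


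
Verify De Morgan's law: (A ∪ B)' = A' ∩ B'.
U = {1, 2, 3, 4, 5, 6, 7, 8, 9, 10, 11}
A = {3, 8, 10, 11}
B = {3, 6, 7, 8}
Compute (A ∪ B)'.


U = {1, 2, 3, 4, 5, 6, 7, 8, 9, 10, 11}
A = {3, 8, 10, 11}, B = {3, 6, 7, 8}
A ∪ B = {3, 6, 7, 8, 10, 11}
(A ∪ B)' = U \ (A ∪ B) = {1, 2, 4, 5, 9}
Verification via A' ∩ B': A' = {1, 2, 4, 5, 6, 7, 9}, B' = {1, 2, 4, 5, 9, 10, 11}
A' ∩ B' = {1, 2, 4, 5, 9} ✓

{1, 2, 4, 5, 9}


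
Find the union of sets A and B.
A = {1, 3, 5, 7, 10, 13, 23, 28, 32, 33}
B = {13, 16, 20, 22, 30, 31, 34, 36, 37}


Set A = {1, 3, 5, 7, 10, 13, 23, 28, 32, 33}
Set B = {13, 16, 20, 22, 30, 31, 34, 36, 37}
A ∪ B includes all elements in either set.
Elements from A: {1, 3, 5, 7, 10, 13, 23, 28, 32, 33}
Elements from B not already included: {16, 20, 22, 30, 31, 34, 36, 37}
A ∪ B = {1, 3, 5, 7, 10, 13, 16, 20, 22, 23, 28, 30, 31, 32, 33, 34, 36, 37}

{1, 3, 5, 7, 10, 13, 16, 20, 22, 23, 28, 30, 31, 32, 33, 34, 36, 37}


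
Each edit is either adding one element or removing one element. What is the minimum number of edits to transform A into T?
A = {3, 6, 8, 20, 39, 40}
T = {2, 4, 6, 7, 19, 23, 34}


Set A = {3, 6, 8, 20, 39, 40}
Set T = {2, 4, 6, 7, 19, 23, 34}
Elements to remove from A (in A, not in T): {3, 8, 20, 39, 40} → 5 removals
Elements to add to A (in T, not in A): {2, 4, 7, 19, 23, 34} → 6 additions
Total edits = 5 + 6 = 11

11


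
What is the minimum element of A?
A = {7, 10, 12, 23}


Set A = {7, 10, 12, 23}
Elements in ascending order: 7, 10, 12, 23
The smallest element is 7.

7


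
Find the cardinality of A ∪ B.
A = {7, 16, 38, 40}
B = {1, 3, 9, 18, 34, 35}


Set A = {7, 16, 38, 40}, |A| = 4
Set B = {1, 3, 9, 18, 34, 35}, |B| = 6
A ∩ B = {}, |A ∩ B| = 0
|A ∪ B| = |A| + |B| - |A ∩ B| = 4 + 6 - 0 = 10

10


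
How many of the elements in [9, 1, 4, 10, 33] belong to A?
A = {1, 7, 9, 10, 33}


Set A = {1, 7, 9, 10, 33}
Candidates: [9, 1, 4, 10, 33]
Check each candidate:
9 ∈ A, 1 ∈ A, 4 ∉ A, 10 ∈ A, 33 ∈ A
Count of candidates in A: 4

4


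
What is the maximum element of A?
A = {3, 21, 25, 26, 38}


Set A = {3, 21, 25, 26, 38}
Elements in ascending order: 3, 21, 25, 26, 38
The largest element is 38.

38


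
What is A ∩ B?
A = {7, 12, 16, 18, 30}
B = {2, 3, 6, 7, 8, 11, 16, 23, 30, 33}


Set A = {7, 12, 16, 18, 30}
Set B = {2, 3, 6, 7, 8, 11, 16, 23, 30, 33}
A ∩ B includes only elements in both sets.
Check each element of A against B:
7 ✓, 12 ✗, 16 ✓, 18 ✗, 30 ✓
A ∩ B = {7, 16, 30}

{7, 16, 30}


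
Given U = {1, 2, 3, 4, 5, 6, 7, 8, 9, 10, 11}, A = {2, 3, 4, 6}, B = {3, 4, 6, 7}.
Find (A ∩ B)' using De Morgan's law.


U = {1, 2, 3, 4, 5, 6, 7, 8, 9, 10, 11}
A = {2, 3, 4, 6}, B = {3, 4, 6, 7}
A ∩ B = {3, 4, 6}
(A ∩ B)' = U \ (A ∩ B) = {1, 2, 5, 7, 8, 9, 10, 11}
Verification via A' ∪ B': A' = {1, 5, 7, 8, 9, 10, 11}, B' = {1, 2, 5, 8, 9, 10, 11}
A' ∪ B' = {1, 2, 5, 7, 8, 9, 10, 11} ✓

{1, 2, 5, 7, 8, 9, 10, 11}


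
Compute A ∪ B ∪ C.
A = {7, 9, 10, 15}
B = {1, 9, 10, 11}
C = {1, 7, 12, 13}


Set A = {7, 9, 10, 15}
Set B = {1, 9, 10, 11}
Set C = {1, 7, 12, 13}
First, A ∪ B = {1, 7, 9, 10, 11, 15}
Then, (A ∪ B) ∪ C = {1, 7, 9, 10, 11, 12, 13, 15}

{1, 7, 9, 10, 11, 12, 13, 15}


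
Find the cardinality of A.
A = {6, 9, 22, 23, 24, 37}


Set A = {6, 9, 22, 23, 24, 37}
Listing elements: 6, 9, 22, 23, 24, 37
Counting: 6 elements
|A| = 6

6


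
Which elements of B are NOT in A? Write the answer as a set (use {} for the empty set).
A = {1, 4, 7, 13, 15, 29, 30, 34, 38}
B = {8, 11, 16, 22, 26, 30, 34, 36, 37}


Set A = {1, 4, 7, 13, 15, 29, 30, 34, 38}
Set B = {8, 11, 16, 22, 26, 30, 34, 36, 37}
Check each element of B against A:
8 ∉ A (include), 11 ∉ A (include), 16 ∉ A (include), 22 ∉ A (include), 26 ∉ A (include), 30 ∈ A, 34 ∈ A, 36 ∉ A (include), 37 ∉ A (include)
Elements of B not in A: {8, 11, 16, 22, 26, 36, 37}

{8, 11, 16, 22, 26, 36, 37}


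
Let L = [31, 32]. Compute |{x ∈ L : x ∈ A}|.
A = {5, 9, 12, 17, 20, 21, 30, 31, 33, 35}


Set A = {5, 9, 12, 17, 20, 21, 30, 31, 33, 35}
Candidates: [31, 32]
Check each candidate:
31 ∈ A, 32 ∉ A
Count of candidates in A: 1

1


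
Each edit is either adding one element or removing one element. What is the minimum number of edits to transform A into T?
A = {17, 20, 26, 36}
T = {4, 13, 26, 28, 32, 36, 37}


Set A = {17, 20, 26, 36}
Set T = {4, 13, 26, 28, 32, 36, 37}
Elements to remove from A (in A, not in T): {17, 20} → 2 removals
Elements to add to A (in T, not in A): {4, 13, 28, 32, 37} → 5 additions
Total edits = 2 + 5 = 7

7


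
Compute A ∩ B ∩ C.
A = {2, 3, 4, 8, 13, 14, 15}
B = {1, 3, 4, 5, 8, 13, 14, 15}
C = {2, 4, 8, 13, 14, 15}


Set A = {2, 3, 4, 8, 13, 14, 15}
Set B = {1, 3, 4, 5, 8, 13, 14, 15}
Set C = {2, 4, 8, 13, 14, 15}
First, A ∩ B = {3, 4, 8, 13, 14, 15}
Then, (A ∩ B) ∩ C = {4, 8, 13, 14, 15}

{4, 8, 13, 14, 15}


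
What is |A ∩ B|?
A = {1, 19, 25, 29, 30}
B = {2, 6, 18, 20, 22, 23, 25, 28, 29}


Set A = {1, 19, 25, 29, 30}
Set B = {2, 6, 18, 20, 22, 23, 25, 28, 29}
A ∩ B = {25, 29}
|A ∩ B| = 2

2


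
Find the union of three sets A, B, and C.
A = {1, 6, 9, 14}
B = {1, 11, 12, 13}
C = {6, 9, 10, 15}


Set A = {1, 6, 9, 14}
Set B = {1, 11, 12, 13}
Set C = {6, 9, 10, 15}
First, A ∪ B = {1, 6, 9, 11, 12, 13, 14}
Then, (A ∪ B) ∪ C = {1, 6, 9, 10, 11, 12, 13, 14, 15}

{1, 6, 9, 10, 11, 12, 13, 14, 15}


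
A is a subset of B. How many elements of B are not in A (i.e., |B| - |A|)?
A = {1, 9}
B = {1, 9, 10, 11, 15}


Set A = {1, 9}, |A| = 2
Set B = {1, 9, 10, 11, 15}, |B| = 5
Since A ⊆ B: B \ A = {10, 11, 15}
|B| - |A| = 5 - 2 = 3

3


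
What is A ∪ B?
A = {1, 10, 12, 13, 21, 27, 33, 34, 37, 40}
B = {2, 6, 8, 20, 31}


Set A = {1, 10, 12, 13, 21, 27, 33, 34, 37, 40}
Set B = {2, 6, 8, 20, 31}
A ∪ B includes all elements in either set.
Elements from A: {1, 10, 12, 13, 21, 27, 33, 34, 37, 40}
Elements from B not already included: {2, 6, 8, 20, 31}
A ∪ B = {1, 2, 6, 8, 10, 12, 13, 20, 21, 27, 31, 33, 34, 37, 40}

{1, 2, 6, 8, 10, 12, 13, 20, 21, 27, 31, 33, 34, 37, 40}


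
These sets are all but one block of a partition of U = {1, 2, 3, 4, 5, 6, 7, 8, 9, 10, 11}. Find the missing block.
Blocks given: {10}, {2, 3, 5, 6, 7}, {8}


U = {1, 2, 3, 4, 5, 6, 7, 8, 9, 10, 11}
Shown blocks: {10}, {2, 3, 5, 6, 7}, {8}
A partition's blocks are pairwise disjoint and cover U, so the missing block = U \ (union of shown blocks).
Union of shown blocks: {2, 3, 5, 6, 7, 8, 10}
Missing block = U \ (union) = {1, 4, 9, 11}

{1, 4, 9, 11}


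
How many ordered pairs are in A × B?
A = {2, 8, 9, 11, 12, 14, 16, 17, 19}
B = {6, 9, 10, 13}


Set A = {2, 8, 9, 11, 12, 14, 16, 17, 19} has 9 elements.
Set B = {6, 9, 10, 13} has 4 elements.
|A × B| = |A| × |B| = 9 × 4 = 36

36


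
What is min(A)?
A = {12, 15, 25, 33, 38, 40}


Set A = {12, 15, 25, 33, 38, 40}
Elements in ascending order: 12, 15, 25, 33, 38, 40
The smallest element is 12.

12


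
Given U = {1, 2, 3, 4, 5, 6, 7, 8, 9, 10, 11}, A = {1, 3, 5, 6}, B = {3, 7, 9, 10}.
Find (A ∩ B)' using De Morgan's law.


U = {1, 2, 3, 4, 5, 6, 7, 8, 9, 10, 11}
A = {1, 3, 5, 6}, B = {3, 7, 9, 10}
A ∩ B = {3}
(A ∩ B)' = U \ (A ∩ B) = {1, 2, 4, 5, 6, 7, 8, 9, 10, 11}
Verification via A' ∪ B': A' = {2, 4, 7, 8, 9, 10, 11}, B' = {1, 2, 4, 5, 6, 8, 11}
A' ∪ B' = {1, 2, 4, 5, 6, 7, 8, 9, 10, 11} ✓

{1, 2, 4, 5, 6, 7, 8, 9, 10, 11}


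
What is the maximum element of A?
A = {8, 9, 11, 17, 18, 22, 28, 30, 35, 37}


Set A = {8, 9, 11, 17, 18, 22, 28, 30, 35, 37}
Elements in ascending order: 8, 9, 11, 17, 18, 22, 28, 30, 35, 37
The largest element is 37.

37


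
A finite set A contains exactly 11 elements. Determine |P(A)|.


The set has 11 elements.
The power set contains all possible subsets.
|P(A)| = 2^|A| = 2^11 = 2048

2048


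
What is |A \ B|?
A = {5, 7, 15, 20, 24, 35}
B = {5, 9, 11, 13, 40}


Set A = {5, 7, 15, 20, 24, 35}
Set B = {5, 9, 11, 13, 40}
A \ B = {7, 15, 20, 24, 35}
|A \ B| = 5

5


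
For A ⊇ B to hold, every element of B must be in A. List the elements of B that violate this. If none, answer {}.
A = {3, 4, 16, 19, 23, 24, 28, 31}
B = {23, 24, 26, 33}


Set A = {3, 4, 16, 19, 23, 24, 28, 31}
Set B = {23, 24, 26, 33}
Check each element of B against A:
23 ∈ A, 24 ∈ A, 26 ∉ A (include), 33 ∉ A (include)
Elements of B not in A: {26, 33}

{26, 33}


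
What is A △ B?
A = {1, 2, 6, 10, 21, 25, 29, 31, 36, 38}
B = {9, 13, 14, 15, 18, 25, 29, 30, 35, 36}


Set A = {1, 2, 6, 10, 21, 25, 29, 31, 36, 38}
Set B = {9, 13, 14, 15, 18, 25, 29, 30, 35, 36}
A △ B = (A \ B) ∪ (B \ A)
Elements in A but not B: {1, 2, 6, 10, 21, 31, 38}
Elements in B but not A: {9, 13, 14, 15, 18, 30, 35}
A △ B = {1, 2, 6, 9, 10, 13, 14, 15, 18, 21, 30, 31, 35, 38}

{1, 2, 6, 9, 10, 13, 14, 15, 18, 21, 30, 31, 35, 38}


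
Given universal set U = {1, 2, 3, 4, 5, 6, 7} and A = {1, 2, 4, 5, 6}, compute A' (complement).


Universal set U = {1, 2, 3, 4, 5, 6, 7}
Set A = {1, 2, 4, 5, 6}
A' = U \ A = elements in U but not in A
Checking each element of U:
1 (in A, exclude), 2 (in A, exclude), 3 (not in A, include), 4 (in A, exclude), 5 (in A, exclude), 6 (in A, exclude), 7 (not in A, include)
A' = {3, 7}

{3, 7}


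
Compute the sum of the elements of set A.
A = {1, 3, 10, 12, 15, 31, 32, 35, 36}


Set A = {1, 3, 10, 12, 15, 31, 32, 35, 36}
Sum = 1 + 3 + 10 + 12 + 15 + 31 + 32 + 35 + 36 = 175

175


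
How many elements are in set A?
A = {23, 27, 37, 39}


Set A = {23, 27, 37, 39}
Listing elements: 23, 27, 37, 39
Counting: 4 elements
|A| = 4

4


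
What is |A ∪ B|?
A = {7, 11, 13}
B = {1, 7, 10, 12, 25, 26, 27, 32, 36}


Set A = {7, 11, 13}, |A| = 3
Set B = {1, 7, 10, 12, 25, 26, 27, 32, 36}, |B| = 9
A ∩ B = {7}, |A ∩ B| = 1
|A ∪ B| = |A| + |B| - |A ∩ B| = 3 + 9 - 1 = 11

11


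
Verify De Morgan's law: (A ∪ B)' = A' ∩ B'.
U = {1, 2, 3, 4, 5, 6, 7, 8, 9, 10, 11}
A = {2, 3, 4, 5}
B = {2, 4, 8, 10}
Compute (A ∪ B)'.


U = {1, 2, 3, 4, 5, 6, 7, 8, 9, 10, 11}
A = {2, 3, 4, 5}, B = {2, 4, 8, 10}
A ∪ B = {2, 3, 4, 5, 8, 10}
(A ∪ B)' = U \ (A ∪ B) = {1, 6, 7, 9, 11}
Verification via A' ∩ B': A' = {1, 6, 7, 8, 9, 10, 11}, B' = {1, 3, 5, 6, 7, 9, 11}
A' ∩ B' = {1, 6, 7, 9, 11} ✓

{1, 6, 7, 9, 11}


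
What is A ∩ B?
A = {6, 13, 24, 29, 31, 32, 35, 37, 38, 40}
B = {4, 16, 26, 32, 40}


Set A = {6, 13, 24, 29, 31, 32, 35, 37, 38, 40}
Set B = {4, 16, 26, 32, 40}
A ∩ B includes only elements in both sets.
Check each element of A against B:
6 ✗, 13 ✗, 24 ✗, 29 ✗, 31 ✗, 32 ✓, 35 ✗, 37 ✗, 38 ✗, 40 ✓
A ∩ B = {32, 40}

{32, 40}


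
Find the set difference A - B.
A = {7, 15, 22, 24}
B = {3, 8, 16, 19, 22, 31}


Set A = {7, 15, 22, 24}
Set B = {3, 8, 16, 19, 22, 31}
A \ B includes elements in A that are not in B.
Check each element of A:
7 (not in B, keep), 15 (not in B, keep), 22 (in B, remove), 24 (not in B, keep)
A \ B = {7, 15, 24}

{7, 15, 24}


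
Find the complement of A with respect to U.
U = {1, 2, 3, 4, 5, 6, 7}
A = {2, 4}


Universal set U = {1, 2, 3, 4, 5, 6, 7}
Set A = {2, 4}
A' = U \ A = elements in U but not in A
Checking each element of U:
1 (not in A, include), 2 (in A, exclude), 3 (not in A, include), 4 (in A, exclude), 5 (not in A, include), 6 (not in A, include), 7 (not in A, include)
A' = {1, 3, 5, 6, 7}

{1, 3, 5, 6, 7}


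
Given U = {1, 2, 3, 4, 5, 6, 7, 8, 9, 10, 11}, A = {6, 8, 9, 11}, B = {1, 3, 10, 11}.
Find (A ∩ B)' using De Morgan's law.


U = {1, 2, 3, 4, 5, 6, 7, 8, 9, 10, 11}
A = {6, 8, 9, 11}, B = {1, 3, 10, 11}
A ∩ B = {11}
(A ∩ B)' = U \ (A ∩ B) = {1, 2, 3, 4, 5, 6, 7, 8, 9, 10}
Verification via A' ∪ B': A' = {1, 2, 3, 4, 5, 7, 10}, B' = {2, 4, 5, 6, 7, 8, 9}
A' ∪ B' = {1, 2, 3, 4, 5, 6, 7, 8, 9, 10} ✓

{1, 2, 3, 4, 5, 6, 7, 8, 9, 10}


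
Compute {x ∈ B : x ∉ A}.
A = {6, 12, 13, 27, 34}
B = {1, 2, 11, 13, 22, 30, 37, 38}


Set A = {6, 12, 13, 27, 34}
Set B = {1, 2, 11, 13, 22, 30, 37, 38}
Check each element of B against A:
1 ∉ A (include), 2 ∉ A (include), 11 ∉ A (include), 13 ∈ A, 22 ∉ A (include), 30 ∉ A (include), 37 ∉ A (include), 38 ∉ A (include)
Elements of B not in A: {1, 2, 11, 22, 30, 37, 38}

{1, 2, 11, 22, 30, 37, 38}


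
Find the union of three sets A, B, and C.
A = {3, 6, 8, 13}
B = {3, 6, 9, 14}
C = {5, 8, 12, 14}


Set A = {3, 6, 8, 13}
Set B = {3, 6, 9, 14}
Set C = {5, 8, 12, 14}
First, A ∪ B = {3, 6, 8, 9, 13, 14}
Then, (A ∪ B) ∪ C = {3, 5, 6, 8, 9, 12, 13, 14}

{3, 5, 6, 8, 9, 12, 13, 14}


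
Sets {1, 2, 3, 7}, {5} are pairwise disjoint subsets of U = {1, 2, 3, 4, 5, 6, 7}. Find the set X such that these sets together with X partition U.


U = {1, 2, 3, 4, 5, 6, 7}
Shown blocks: {1, 2, 3, 7}, {5}
A partition's blocks are pairwise disjoint and cover U, so the missing block = U \ (union of shown blocks).
Union of shown blocks: {1, 2, 3, 5, 7}
Missing block = U \ (union) = {4, 6}

{4, 6}


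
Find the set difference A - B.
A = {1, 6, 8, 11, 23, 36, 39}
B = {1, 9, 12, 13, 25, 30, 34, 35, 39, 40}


Set A = {1, 6, 8, 11, 23, 36, 39}
Set B = {1, 9, 12, 13, 25, 30, 34, 35, 39, 40}
A \ B includes elements in A that are not in B.
Check each element of A:
1 (in B, remove), 6 (not in B, keep), 8 (not in B, keep), 11 (not in B, keep), 23 (not in B, keep), 36 (not in B, keep), 39 (in B, remove)
A \ B = {6, 8, 11, 23, 36}

{6, 8, 11, 23, 36}


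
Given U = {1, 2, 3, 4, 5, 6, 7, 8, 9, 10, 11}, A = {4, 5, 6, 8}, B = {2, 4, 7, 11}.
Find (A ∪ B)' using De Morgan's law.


U = {1, 2, 3, 4, 5, 6, 7, 8, 9, 10, 11}
A = {4, 5, 6, 8}, B = {2, 4, 7, 11}
A ∪ B = {2, 4, 5, 6, 7, 8, 11}
(A ∪ B)' = U \ (A ∪ B) = {1, 3, 9, 10}
Verification via A' ∩ B': A' = {1, 2, 3, 7, 9, 10, 11}, B' = {1, 3, 5, 6, 8, 9, 10}
A' ∩ B' = {1, 3, 9, 10} ✓

{1, 3, 9, 10}


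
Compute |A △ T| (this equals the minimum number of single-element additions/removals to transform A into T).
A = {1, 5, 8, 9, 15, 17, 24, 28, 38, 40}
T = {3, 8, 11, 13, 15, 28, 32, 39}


Set A = {1, 5, 8, 9, 15, 17, 24, 28, 38, 40}
Set T = {3, 8, 11, 13, 15, 28, 32, 39}
Elements to remove from A (in A, not in T): {1, 5, 9, 17, 24, 38, 40} → 7 removals
Elements to add to A (in T, not in A): {3, 11, 13, 32, 39} → 5 additions
Total edits = 7 + 5 = 12

12
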